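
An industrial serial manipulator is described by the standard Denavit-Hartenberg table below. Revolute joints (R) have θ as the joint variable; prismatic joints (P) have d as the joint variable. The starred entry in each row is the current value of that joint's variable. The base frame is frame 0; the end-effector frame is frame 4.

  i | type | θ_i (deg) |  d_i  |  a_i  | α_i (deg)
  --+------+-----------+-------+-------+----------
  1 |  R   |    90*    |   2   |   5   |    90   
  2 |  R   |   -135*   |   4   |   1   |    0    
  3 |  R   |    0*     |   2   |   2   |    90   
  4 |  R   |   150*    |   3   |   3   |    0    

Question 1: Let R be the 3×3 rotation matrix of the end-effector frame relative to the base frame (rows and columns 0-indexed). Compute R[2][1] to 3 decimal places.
0.354

End-effector y-axis (col 1 of R) = (-0.8660,0.3536,0.3536)
R[2][1] = 0.3536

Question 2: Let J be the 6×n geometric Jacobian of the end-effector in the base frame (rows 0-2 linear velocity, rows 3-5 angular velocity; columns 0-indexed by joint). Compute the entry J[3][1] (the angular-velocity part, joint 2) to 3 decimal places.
axis z_1 = (1.0000,-0.0000,0.0000); lever o_n−o_1 = (7.5000,-2.4055,1.8371)
cross product → J_v[:, 1] = (0.0000,-1.8371,-2.4055)
J_ω[:, 1] = z_1
entry J[3][1] = 1.0000

1.000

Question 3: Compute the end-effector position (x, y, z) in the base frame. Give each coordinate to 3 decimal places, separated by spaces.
7.500 2.594 3.837

after link 1: o_1 = (0.0000, 5.0000, 2.0000)
after link 2: o_2 = (4.0000, 4.2929, 1.2929)
after link 3: o_3 = (6.0000, 2.8787, -0.1213)
after link 4: o_4 = (7.5000, 2.5945, 3.8371)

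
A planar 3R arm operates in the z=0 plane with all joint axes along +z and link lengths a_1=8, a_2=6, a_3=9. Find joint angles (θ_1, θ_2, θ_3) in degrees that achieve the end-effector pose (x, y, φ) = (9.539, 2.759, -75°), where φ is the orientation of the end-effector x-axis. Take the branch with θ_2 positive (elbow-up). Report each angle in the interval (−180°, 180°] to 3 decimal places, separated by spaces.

44.998 30.005 -150.003

wrist centre = target − a_3·(cos φ, sin φ) = (7.2096, 11.4523)
cos θ_2 = (183.1347−8²−6²)/(2·8·6) = 0.8660; θ_2 = 30.0045° (elbow-up)
β = atan2(11.4523,7.2096) = 57.8082°; ψ = atan2(3.0004,13.1959) = 12.8098°
θ_1 = β − ψ = 44.9984°
θ_3 = φ − θ_1 − θ_2 = -150.0029° (wrapped to (-180°,180°])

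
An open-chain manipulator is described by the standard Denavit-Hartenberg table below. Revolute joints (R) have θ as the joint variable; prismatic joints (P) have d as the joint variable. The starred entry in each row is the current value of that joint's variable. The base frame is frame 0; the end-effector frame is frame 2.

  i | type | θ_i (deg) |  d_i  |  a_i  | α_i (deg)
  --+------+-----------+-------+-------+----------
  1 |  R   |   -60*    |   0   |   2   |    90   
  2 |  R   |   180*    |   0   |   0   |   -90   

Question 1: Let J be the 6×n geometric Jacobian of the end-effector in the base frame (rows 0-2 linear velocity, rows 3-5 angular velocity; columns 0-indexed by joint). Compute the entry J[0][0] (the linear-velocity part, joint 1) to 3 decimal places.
axis z_0 = ẑ; lever o_n−o_0 = (1.0000,-1.7321,0.0000)
cross product → J_v[:, 0] = (1.7321,1.0000,-0.0000)
J_ω[:, 0] = z_0
entry J[0][0] = 1.7321

1.732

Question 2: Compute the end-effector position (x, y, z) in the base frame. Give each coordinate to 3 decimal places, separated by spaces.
after link 1: o_1 = (1.0000, -1.7321, 0.0000)
after link 2: o_2 = (1.0000, -1.7321, 0.0000)

1.000 -1.732 0.000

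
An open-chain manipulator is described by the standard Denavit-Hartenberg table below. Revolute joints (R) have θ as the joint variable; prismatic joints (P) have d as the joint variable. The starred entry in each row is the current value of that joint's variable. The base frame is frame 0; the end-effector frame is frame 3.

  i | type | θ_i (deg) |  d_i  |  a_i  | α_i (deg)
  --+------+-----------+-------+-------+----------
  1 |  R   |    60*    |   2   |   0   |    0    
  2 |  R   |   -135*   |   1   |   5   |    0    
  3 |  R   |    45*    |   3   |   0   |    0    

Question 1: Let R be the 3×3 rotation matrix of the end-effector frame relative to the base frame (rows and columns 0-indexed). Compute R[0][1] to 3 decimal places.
0.500

End-effector y-axis (col 1 of R) = (0.5000,0.8660,0.0000)
R[0][1] = 0.5000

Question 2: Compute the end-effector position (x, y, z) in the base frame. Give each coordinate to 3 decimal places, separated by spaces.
1.294 -4.830 6.000

after link 1: o_1 = (0.0000, 0.0000, 2.0000)
after link 2: o_2 = (1.2941, -4.8296, 3.0000)
after link 3: o_3 = (1.2941, -4.8296, 6.0000)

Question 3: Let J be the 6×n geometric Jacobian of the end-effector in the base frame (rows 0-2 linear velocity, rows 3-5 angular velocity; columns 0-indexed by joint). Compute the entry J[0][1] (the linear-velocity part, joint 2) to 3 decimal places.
axis z_1 = (0.0000,0.0000,1.0000); lever o_n−o_1 = (1.2941,-4.8296,4.0000)
cross product → J_v[:, 1] = (4.8296,1.2941,-0.0000)
J_ω[:, 1] = z_1
entry J[0][1] = 4.8296

4.830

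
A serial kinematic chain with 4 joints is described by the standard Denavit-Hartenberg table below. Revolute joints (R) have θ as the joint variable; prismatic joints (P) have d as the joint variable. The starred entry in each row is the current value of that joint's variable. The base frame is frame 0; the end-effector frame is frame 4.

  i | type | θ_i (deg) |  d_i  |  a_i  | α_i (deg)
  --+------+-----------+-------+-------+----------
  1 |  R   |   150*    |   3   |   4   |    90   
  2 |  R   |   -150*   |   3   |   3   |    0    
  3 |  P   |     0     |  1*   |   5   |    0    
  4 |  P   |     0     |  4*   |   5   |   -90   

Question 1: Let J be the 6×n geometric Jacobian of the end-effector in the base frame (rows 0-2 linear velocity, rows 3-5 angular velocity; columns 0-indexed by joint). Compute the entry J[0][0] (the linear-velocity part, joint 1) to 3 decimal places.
axis z_0 = ẑ; lever o_n−o_0 = (10.2859,3.2990,-3.5000)
cross product → J_v[:, 0] = (-3.2990,10.2859,0.0000)
J_ω[:, 0] = z_0
entry J[0][0] = -3.2990

-3.299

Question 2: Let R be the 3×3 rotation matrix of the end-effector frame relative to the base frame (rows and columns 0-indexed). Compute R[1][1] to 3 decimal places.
-0.866

End-effector y-axis (col 1 of R) = (-0.5000,-0.8660,-0.0000)
R[1][1] = -0.8660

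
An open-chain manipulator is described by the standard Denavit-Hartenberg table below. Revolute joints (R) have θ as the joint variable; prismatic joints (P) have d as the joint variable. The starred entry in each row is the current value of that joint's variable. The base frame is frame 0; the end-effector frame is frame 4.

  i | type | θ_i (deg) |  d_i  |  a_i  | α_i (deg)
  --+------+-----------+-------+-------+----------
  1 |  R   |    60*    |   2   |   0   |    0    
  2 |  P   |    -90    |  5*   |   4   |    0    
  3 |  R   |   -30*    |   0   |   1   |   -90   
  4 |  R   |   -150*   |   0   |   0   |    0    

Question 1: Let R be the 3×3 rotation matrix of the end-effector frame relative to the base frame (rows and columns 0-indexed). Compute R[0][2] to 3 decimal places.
0.866

End-effector z-axis (col 2 of R) = (0.8660,0.5000,0.0000)
R[0][2] = 0.8660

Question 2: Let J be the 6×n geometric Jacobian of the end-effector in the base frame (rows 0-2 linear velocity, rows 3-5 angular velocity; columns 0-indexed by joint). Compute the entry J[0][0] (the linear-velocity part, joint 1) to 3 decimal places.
2.866

axis z_0 = ẑ; lever o_n−o_0 = (3.9641,-2.8660,7.0000)
cross product → J_v[:, 0] = (2.8660,3.9641,-0.0000)
J_ω[:, 0] = z_0
entry J[0][0] = 2.8660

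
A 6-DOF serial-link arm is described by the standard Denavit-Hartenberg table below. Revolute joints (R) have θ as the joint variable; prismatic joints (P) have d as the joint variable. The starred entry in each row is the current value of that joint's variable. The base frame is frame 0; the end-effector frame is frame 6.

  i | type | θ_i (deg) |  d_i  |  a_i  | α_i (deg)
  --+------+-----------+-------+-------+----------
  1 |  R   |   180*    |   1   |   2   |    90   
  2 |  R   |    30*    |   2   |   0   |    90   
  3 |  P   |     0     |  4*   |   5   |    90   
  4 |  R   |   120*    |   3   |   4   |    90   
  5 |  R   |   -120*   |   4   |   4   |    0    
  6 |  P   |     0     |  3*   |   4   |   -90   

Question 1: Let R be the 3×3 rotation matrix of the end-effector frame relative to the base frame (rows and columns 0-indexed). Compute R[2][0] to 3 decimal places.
End-effector x-axis (col 0 of R) = (0.0000,0.8660,0.5000)
R[2][0] = 0.5000

0.500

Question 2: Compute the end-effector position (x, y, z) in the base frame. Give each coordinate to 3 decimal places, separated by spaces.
-15.330 5.928 0.036

after link 1: o_1 = (-2.0000, 0.0000, 1.0000)
after link 2: o_2 = (-2.0000, 2.0000, 1.0000)
after link 3: o_3 = (-8.3301, 2.0000, 0.0359)
after link 4: o_4 = (-8.3301, -1.0000, -3.9641)
after link 5: o_5 = (-12.3301, 2.4641, -1.9641)
after link 6: o_6 = (-15.3301, 5.9282, 0.0359)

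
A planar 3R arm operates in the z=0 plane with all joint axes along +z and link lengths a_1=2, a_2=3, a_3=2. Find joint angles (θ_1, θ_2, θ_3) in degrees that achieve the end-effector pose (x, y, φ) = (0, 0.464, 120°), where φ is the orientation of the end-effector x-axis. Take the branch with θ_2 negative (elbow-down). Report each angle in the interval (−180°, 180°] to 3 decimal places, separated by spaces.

wrist centre = target − a_3·(cos φ, sin φ) = (1.0000, -1.2681)
cos θ_2 = (2.6080−2²−3²)/(2·2·3) = -0.8660; θ_2 = -149.9975° (elbow-down)
β = atan2(-1.2681,1.0000) = -51.7403°; ψ = atan2(-1.5001,-0.5980) = -111.7344°
θ_1 = β − ψ = 59.9942°
θ_3 = φ − θ_1 − θ_2 = -149.9966° (wrapped to (-180°,180°])

59.994 -149.998 -149.997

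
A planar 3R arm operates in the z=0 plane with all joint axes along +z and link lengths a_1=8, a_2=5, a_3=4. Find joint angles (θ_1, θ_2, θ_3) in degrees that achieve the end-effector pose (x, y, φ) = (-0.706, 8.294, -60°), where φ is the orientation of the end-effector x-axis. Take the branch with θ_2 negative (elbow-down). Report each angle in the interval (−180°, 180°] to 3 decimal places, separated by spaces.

119.998 -44.993 -135.005

wrist centre = target − a_3·(cos φ, sin φ) = (-2.7060, 11.7581)
cos θ_2 = (145.5754−8²−5²)/(2·8·5) = 0.7072; θ_2 = -44.9931° (elbow-down)
β = atan2(11.7581,-2.7060) = 102.9603°; ψ = atan2(-3.5351,11.5360) = -17.0373°
θ_1 = β − ψ = 119.9976°
θ_3 = φ − θ_1 − θ_2 = -135.0046° (wrapped to (-180°,180°])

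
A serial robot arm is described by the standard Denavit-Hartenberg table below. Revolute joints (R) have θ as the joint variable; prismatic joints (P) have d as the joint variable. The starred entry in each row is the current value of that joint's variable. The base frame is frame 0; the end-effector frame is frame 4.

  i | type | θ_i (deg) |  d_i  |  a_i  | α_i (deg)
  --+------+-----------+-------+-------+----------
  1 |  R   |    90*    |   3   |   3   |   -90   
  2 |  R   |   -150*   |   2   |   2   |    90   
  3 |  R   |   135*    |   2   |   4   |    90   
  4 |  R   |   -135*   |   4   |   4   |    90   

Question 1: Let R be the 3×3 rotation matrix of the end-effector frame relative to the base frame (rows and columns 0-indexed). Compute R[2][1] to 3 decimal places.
End-effector y-axis (col 1 of R) = (-0.7071,-0.6124,0.3536)
R[2][1] = 0.3536

0.354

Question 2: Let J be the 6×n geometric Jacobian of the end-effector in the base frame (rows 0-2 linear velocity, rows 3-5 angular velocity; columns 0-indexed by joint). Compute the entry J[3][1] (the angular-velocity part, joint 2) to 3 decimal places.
axis z_1 = (-1.0000,0.0000,0.0000); lever o_n−o_1 = (-5.6569,-3.0499,2.7174)
cross product → J_v[:, 1] = (0.0000,2.7174,3.0499)
J_ω[:, 1] = z_1
entry J[3][1] = -1.0000

-1.000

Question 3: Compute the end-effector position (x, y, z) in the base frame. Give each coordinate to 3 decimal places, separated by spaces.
after link 1: o_1 = (0.0000, 3.0000, 3.0000)
after link 2: o_2 = (-2.0000, 1.2679, 4.0000)
after link 3: o_3 = (-4.8284, 2.7174, 0.8537)
after link 4: o_4 = (-5.6569, -0.0499, 5.7174)

-5.657 -0.050 5.717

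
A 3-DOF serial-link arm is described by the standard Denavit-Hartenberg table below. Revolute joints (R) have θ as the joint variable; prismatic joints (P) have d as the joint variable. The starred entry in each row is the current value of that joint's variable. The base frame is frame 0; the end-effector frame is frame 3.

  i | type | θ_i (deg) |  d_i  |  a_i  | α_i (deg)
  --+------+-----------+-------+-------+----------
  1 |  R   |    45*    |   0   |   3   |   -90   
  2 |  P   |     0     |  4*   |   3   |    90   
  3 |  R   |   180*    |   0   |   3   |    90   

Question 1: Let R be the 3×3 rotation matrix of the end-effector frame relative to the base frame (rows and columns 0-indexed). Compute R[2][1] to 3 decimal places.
End-effector y-axis (col 1 of R) = (0.0000,-0.0000,1.0000)
R[2][1] = 1.0000

1.000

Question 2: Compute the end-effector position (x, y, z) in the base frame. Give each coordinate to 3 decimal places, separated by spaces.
-0.707 4.950 0.000

after link 1: o_1 = (2.1213, 2.1213, 0.0000)
after link 2: o_2 = (1.4142, 7.0711, 0.0000)
after link 3: o_3 = (-0.7071, 4.9497, 0.0000)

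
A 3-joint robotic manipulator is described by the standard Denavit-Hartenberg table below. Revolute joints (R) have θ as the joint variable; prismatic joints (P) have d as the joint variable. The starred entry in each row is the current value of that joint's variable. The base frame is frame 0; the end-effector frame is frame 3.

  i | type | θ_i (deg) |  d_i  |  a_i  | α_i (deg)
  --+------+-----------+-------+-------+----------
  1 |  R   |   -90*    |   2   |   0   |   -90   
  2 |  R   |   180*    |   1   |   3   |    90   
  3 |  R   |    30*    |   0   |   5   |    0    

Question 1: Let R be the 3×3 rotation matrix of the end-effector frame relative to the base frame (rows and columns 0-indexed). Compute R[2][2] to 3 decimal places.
End-effector z-axis (col 2 of R) = (0.0000,-0.0000,-1.0000)
R[2][2] = -1.0000

-1.000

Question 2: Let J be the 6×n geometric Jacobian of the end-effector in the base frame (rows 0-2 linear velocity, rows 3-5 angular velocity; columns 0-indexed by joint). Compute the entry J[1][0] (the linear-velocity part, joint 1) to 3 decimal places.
axis z_0 = ẑ; lever o_n−o_0 = (3.5000,7.3301,2.0000)
cross product → J_v[:, 0] = (-7.3301,3.5000,0.0000)
J_ω[:, 0] = z_0
entry J[1][0] = 3.5000

3.500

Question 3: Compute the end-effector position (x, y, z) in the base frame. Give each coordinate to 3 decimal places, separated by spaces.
after link 1: o_1 = (0.0000, 0.0000, 2.0000)
after link 2: o_2 = (1.0000, 3.0000, 2.0000)
after link 3: o_3 = (3.5000, 7.3301, 2.0000)

3.500 7.330 2.000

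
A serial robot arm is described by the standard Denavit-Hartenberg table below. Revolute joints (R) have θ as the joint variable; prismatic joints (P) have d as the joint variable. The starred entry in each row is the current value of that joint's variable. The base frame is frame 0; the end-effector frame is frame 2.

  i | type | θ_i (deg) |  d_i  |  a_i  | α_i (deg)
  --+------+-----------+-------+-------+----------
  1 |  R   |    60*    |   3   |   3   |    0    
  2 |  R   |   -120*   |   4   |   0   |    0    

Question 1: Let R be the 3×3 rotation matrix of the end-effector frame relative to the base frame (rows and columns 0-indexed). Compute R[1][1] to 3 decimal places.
End-effector y-axis (col 1 of R) = (0.8660,0.5000,0.0000)
R[1][1] = 0.5000

0.500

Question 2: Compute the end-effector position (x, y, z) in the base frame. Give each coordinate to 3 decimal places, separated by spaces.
1.500 2.598 7.000

after link 1: o_1 = (1.5000, 2.5981, 3.0000)
after link 2: o_2 = (1.5000, 2.5981, 7.0000)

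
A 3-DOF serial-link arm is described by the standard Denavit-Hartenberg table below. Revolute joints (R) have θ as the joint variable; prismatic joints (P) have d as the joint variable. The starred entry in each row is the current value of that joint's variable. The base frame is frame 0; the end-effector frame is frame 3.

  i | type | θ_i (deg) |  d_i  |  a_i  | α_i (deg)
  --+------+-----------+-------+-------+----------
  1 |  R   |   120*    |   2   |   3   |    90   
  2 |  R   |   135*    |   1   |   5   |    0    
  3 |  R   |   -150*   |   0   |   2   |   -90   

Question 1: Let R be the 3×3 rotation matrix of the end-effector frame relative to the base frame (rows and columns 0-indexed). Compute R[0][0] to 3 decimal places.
End-effector x-axis (col 0 of R) = (-0.4830,0.8365,-0.2588)
R[0][0] = -0.4830

-0.483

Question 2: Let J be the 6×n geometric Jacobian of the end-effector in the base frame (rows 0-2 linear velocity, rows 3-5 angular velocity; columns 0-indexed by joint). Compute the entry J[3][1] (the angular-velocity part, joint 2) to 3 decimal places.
0.866

axis z_1 = (0.8660,0.5000,0.0000); lever o_n−o_1 = (1.6679,-0.8888,3.0179)
cross product → J_v[:, 1] = (1.5089,-2.6136,-1.6037)
J_ω[:, 1] = z_1
entry J[3][1] = 0.8660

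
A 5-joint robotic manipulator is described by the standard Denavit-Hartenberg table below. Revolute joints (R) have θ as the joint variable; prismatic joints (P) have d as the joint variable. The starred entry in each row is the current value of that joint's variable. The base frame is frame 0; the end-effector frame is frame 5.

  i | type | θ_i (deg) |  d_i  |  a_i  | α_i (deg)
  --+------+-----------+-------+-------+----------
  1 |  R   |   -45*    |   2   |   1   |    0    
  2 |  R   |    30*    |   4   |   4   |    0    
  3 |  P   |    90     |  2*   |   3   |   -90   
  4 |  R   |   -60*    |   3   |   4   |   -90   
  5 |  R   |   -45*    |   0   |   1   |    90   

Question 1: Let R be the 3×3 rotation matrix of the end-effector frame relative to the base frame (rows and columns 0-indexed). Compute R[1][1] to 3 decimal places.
End-effector y-axis (col 1 of R) = (0.2241,0.8365,-0.5000)
R[1][1] = 0.8365

0.837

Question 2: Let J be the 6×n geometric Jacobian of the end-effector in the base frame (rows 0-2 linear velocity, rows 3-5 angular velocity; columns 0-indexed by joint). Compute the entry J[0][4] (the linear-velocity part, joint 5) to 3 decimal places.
axis z_4 = (0.2241,0.8365,-0.5000); lever o_n−o_4 = (-0.5915,0.5245,0.6124)
cross product → J_v[:, 4] = (0.7745,0.1585,0.6124)
J_ω[:, 4] = z_4
entry J[0][4] = 0.7745

0.775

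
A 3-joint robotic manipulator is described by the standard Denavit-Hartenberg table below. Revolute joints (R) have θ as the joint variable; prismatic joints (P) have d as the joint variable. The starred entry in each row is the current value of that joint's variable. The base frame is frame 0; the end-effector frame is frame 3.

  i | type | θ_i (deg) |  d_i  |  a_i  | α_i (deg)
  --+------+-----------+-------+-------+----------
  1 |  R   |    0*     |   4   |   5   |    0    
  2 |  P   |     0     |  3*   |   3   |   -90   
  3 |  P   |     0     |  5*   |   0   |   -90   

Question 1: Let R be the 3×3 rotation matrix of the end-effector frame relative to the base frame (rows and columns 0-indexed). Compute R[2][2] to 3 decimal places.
-1.000

End-effector z-axis (col 2 of R) = (0.0000,0.0000,-1.0000)
R[2][2] = -1.0000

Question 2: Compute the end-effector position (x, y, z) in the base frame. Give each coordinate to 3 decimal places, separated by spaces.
8.000 5.000 7.000

after link 1: o_1 = (5.0000, 0.0000, 4.0000)
after link 2: o_2 = (8.0000, 0.0000, 7.0000)
after link 3: o_3 = (8.0000, 5.0000, 7.0000)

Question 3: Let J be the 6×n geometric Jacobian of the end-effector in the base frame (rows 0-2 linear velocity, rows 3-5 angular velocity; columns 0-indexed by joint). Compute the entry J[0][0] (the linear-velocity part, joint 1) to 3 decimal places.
-5.000

axis z_0 = ẑ; lever o_n−o_0 = (8.0000,5.0000,7.0000)
cross product → J_v[:, 0] = (-5.0000,8.0000,0.0000)
J_ω[:, 0] = z_0
entry J[0][0] = -5.0000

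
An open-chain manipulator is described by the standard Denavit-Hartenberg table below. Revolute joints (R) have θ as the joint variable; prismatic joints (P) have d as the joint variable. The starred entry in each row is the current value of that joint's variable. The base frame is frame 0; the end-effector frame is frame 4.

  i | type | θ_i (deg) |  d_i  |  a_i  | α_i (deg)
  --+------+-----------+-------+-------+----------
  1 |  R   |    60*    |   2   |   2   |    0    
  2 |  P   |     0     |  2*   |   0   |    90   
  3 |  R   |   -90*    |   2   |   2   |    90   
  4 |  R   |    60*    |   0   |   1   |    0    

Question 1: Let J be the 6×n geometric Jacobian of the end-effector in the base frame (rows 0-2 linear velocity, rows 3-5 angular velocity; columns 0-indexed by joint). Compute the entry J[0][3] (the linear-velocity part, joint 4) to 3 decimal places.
axis z_3 = (-0.5000,-0.8660,-0.0000); lever o_n−o_3 = (0.7500,-0.4330,-0.5000)
cross product → J_v[:, 3] = (0.4330,-0.2500,0.8660)
J_ω[:, 3] = z_3
entry J[0][3] = 0.4330

0.433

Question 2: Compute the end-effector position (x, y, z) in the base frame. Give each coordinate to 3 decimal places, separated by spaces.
3.482 0.299 1.500

after link 1: o_1 = (1.0000, 1.7321, 2.0000)
after link 2: o_2 = (1.0000, 1.7321, 4.0000)
after link 3: o_3 = (2.7321, 0.7321, 2.0000)
after link 4: o_4 = (3.4821, 0.2990, 1.5000)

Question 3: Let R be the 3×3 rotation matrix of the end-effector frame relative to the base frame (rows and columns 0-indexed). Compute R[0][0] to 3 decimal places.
End-effector x-axis (col 0 of R) = (0.7500,-0.4330,-0.5000)
R[0][0] = 0.7500

0.750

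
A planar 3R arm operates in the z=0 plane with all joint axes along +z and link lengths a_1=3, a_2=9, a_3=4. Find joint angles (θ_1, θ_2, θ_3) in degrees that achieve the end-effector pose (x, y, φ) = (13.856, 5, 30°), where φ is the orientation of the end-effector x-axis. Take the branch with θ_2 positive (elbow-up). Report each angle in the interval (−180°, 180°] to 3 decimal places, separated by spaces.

wrist centre = target − a_3·(cos φ, sin φ) = (10.3919, 3.0000)
cos θ_2 = (116.9916−3²−9²)/(2·3·9) = 0.4998; θ_2 = 60.0103° (elbow-up)
β = atan2(3.0000,10.3919) = 16.1027°; ψ = atan2(7.7950,7.4986) = 46.1105°
θ_1 = β − ψ = -30.0078°
θ_3 = φ − θ_1 − θ_2 = -0.0026° (wrapped to (-180°,180°])

-30.008 60.010 -0.003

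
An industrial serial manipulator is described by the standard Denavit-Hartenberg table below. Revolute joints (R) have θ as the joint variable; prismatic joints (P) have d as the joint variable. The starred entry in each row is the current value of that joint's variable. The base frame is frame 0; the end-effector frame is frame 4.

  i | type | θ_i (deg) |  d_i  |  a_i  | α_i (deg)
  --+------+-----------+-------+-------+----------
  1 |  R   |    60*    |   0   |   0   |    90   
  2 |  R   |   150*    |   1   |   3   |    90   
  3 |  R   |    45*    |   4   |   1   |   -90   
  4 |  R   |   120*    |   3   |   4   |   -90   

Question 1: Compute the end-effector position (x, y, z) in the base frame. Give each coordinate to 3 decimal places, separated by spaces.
2.150 -1.104 0.550

after link 1: o_1 = (0.0000, 0.0000, 0.0000)
after link 2: o_2 = (-0.4330, -2.7500, 1.5000)
after link 3: o_3 = (0.8732, -1.9018, 5.3177)
after link 4: o_4 = (2.1505, -1.1037, 0.5499)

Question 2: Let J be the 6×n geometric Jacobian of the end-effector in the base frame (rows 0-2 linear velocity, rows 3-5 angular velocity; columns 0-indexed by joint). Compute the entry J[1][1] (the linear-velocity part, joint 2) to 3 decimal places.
axis z_1 = (0.8660,-0.5000,0.0000); lever o_n−o_1 = (2.1505,-1.1037,0.5499)
cross product → J_v[:, 1] = (-0.2749,-0.4762,0.1194)
J_ω[:, 1] = z_1
entry J[1][1] = -0.4762

-0.476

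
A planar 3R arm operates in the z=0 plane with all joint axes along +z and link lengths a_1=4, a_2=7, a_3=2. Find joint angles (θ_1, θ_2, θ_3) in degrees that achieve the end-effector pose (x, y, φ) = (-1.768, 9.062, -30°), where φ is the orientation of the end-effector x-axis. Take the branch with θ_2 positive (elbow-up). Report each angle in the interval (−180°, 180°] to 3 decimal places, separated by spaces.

89.996 30.007 -150.003

wrist centre = target − a_3·(cos φ, sin φ) = (-3.5001, 10.0620)
cos θ_2 = (113.4942−4²−7²)/(2·4·7) = 0.8660; θ_2 = 30.0066° (elbow-up)
β = atan2(10.0620,-3.5001) = 109.1801°; ψ = atan2(3.5007,10.0618) = 19.1838°
θ_1 = β − ψ = 89.9963°
θ_3 = φ − θ_1 − θ_2 = -150.0029° (wrapped to (-180°,180°])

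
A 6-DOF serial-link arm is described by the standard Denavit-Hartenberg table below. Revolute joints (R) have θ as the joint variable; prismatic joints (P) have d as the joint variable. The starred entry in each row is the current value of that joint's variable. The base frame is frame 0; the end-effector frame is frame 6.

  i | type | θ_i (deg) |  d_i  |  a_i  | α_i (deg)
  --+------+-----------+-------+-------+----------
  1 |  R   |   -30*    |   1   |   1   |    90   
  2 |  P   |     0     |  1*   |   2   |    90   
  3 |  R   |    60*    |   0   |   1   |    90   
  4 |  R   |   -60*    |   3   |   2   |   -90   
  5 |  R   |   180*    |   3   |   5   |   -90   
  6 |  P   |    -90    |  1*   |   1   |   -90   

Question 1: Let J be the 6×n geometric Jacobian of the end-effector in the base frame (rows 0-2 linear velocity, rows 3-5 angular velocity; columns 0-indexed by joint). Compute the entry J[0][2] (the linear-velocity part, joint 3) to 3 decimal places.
-2.964

axis z_2 = (-0.0000,-0.0000,-1.0000); lever o_n−o_2 = (4.0000,-2.9641,-4.5981)
cross product → J_v[:, 2] = (-2.9641,-4.0000,0.0000)
J_ω[:, 2] = z_2
entry J[0][2] = -2.9641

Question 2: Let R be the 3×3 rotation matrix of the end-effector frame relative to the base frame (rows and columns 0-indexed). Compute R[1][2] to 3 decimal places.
End-effector z-axis (col 2 of R) = (-0.0000,0.5000,-0.8660)
R[1][2] = 0.5000

0.500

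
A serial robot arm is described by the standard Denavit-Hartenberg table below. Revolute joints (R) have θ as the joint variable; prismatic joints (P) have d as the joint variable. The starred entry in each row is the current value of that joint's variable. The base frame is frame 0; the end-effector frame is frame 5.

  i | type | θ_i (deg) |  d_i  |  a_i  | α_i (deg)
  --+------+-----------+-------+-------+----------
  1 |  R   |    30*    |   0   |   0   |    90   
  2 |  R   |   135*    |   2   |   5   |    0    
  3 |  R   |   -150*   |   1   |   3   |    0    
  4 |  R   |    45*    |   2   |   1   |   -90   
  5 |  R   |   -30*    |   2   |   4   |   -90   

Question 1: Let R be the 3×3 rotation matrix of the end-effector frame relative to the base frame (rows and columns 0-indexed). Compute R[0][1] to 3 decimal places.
End-effector y-axis (col 1 of R) = (0.4330,0.2500,-0.8660)
R[0][1] = 0.4330

0.433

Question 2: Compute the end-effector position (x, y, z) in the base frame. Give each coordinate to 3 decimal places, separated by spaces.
after link 1: o_1 = (0.0000, 0.0000, 0.0000)
after link 2: o_2 = (-2.0619, -3.4998, 3.5355)
after link 3: o_3 = (0.9477, -2.9170, 2.7591)
after link 4: o_4 = (2.6977, -4.2160, 3.2591)
after link 5: o_5 = (5.4297, -4.9480, 6.7232)

5.430 -4.948 6.723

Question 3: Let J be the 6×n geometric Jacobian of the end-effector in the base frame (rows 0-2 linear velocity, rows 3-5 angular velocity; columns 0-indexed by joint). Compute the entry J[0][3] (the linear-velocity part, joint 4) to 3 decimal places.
-3.433

axis z_3 = (0.5000,-0.8660,0.0000); lever o_n−o_3 = (4.4821,-2.0311,3.9641)
cross product → J_v[:, 3] = (-3.4330,-1.9821,2.8660)
J_ω[:, 3] = z_3
entry J[0][3] = -3.4330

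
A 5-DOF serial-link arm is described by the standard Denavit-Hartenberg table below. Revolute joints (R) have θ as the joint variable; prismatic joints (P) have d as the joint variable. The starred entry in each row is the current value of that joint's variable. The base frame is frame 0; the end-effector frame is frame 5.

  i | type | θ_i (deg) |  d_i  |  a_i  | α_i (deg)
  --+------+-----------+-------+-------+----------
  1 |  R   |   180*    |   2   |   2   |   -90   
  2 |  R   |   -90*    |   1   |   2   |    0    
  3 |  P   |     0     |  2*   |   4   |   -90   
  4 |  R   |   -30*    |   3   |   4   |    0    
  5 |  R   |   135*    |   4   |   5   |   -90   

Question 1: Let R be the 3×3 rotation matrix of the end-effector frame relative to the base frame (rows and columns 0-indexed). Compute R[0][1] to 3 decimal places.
1.000

End-effector y-axis (col 1 of R) = (1.0000,-0.0000,0.0000)
R[0][1] = 1.0000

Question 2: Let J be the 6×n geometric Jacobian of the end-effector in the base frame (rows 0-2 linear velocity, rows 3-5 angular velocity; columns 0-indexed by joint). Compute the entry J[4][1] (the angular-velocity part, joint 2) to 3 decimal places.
-1.000

axis z_1 = (-0.0000,-1.0000,0.0000); lever o_n−o_1 = (-7.0000,-0.1704,8.1700)
cross product → J_v[:, 1] = (-8.1700,0.0000,-7.0000)
J_ω[:, 1] = z_1
entry J[4][1] = -1.0000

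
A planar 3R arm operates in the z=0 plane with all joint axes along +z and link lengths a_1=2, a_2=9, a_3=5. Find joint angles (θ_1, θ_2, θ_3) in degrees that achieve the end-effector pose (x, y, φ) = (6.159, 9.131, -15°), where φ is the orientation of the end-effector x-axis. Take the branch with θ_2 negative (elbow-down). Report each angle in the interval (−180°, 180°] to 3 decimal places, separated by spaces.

120.011 -45.014 -89.998

wrist centre = target − a_3·(cos φ, sin φ) = (1.3294, 10.4251)
cos θ_2 = (110.4498−2²−9²)/(2·2·9) = 0.7069; θ_2 = -45.0135° (elbow-down)
β = atan2(10.4251,1.3294) = 82.7331°; ψ = atan2(-6.3655,8.3625) = -37.2782°
θ_1 = β − ψ = 120.0113°
θ_3 = φ − θ_1 − θ_2 = -89.9978° (wrapped to (-180°,180°])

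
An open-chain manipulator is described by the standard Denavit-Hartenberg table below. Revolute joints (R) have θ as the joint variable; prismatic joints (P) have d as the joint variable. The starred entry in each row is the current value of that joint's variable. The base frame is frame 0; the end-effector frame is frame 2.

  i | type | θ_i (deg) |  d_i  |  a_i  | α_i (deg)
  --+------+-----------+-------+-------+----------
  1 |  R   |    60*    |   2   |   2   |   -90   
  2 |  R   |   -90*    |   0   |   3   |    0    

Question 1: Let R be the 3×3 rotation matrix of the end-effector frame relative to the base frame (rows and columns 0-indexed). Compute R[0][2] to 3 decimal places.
-0.866

End-effector z-axis (col 2 of R) = (-0.8660,0.5000,0.0000)
R[0][2] = -0.8660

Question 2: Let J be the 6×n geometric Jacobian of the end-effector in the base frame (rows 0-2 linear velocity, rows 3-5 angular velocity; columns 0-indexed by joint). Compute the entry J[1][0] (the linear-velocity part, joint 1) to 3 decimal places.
1.000

axis z_0 = ẑ; lever o_n−o_0 = (1.0000,1.7321,5.0000)
cross product → J_v[:, 0] = (-1.7321,1.0000,0.0000)
J_ω[:, 0] = z_0
entry J[1][0] = 1.0000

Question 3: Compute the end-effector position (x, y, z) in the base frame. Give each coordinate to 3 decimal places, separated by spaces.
after link 1: o_1 = (1.0000, 1.7321, 2.0000)
after link 2: o_2 = (1.0000, 1.7321, 5.0000)

1.000 1.732 5.000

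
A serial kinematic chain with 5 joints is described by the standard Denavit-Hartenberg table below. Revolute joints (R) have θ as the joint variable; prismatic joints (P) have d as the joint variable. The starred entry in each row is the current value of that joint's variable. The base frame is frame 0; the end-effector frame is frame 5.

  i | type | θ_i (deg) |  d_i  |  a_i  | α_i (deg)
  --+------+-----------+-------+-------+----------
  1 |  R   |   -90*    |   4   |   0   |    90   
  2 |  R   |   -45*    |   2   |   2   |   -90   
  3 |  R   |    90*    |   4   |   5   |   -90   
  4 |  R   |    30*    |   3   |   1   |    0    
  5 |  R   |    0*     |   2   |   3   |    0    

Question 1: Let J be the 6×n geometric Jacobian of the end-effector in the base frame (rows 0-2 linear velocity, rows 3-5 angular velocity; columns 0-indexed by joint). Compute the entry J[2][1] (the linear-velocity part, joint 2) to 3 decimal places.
axis z_1 = (-1.0000,-0.0000,0.0000); lever o_n−o_1 = (6.4641,0.7071,3.5355)
cross product → J_v[:, 1] = (-0.0000,3.5355,-0.7071)
J_ω[:, 1] = z_1
entry J[2][1] = -0.7071

-0.707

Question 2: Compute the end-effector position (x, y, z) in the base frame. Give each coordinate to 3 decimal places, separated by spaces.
after link 1: o_1 = (0.0000, 0.0000, 4.0000)
after link 2: o_2 = (-2.0000, -1.4142, 2.5858)
after link 3: o_3 = (3.0000, -4.2426, 5.4142)
after link 4: o_4 = (3.8660, -1.7678, 7.1820)
after link 5: o_5 = (6.4641, 0.7071, 7.5355)

6.464 0.707 7.536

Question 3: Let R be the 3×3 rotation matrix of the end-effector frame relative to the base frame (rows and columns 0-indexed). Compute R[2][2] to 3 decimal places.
0.707

End-effector z-axis (col 2 of R) = (0.0000,0.7071,0.7071)
R[2][2] = 0.7071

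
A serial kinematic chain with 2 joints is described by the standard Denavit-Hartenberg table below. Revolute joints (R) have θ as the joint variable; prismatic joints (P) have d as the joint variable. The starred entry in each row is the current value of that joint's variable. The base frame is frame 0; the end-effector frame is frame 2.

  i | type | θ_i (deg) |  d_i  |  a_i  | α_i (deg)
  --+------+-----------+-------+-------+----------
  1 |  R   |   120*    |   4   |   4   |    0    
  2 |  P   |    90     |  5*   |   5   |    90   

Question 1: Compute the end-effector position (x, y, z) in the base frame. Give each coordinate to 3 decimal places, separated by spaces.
after link 1: o_1 = (-2.0000, 3.4641, 4.0000)
after link 2: o_2 = (-6.3301, 0.9641, 9.0000)

-6.330 0.964 9.000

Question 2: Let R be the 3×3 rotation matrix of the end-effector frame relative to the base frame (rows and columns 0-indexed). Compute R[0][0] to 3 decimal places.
End-effector x-axis (col 0 of R) = (-0.8660,-0.5000,0.0000)
R[0][0] = -0.8660

-0.866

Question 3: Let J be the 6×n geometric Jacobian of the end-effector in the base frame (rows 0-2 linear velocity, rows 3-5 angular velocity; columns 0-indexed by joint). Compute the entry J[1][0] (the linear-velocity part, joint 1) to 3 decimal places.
axis z_0 = ẑ; lever o_n−o_0 = (-6.3301,0.9641,9.0000)
cross product → J_v[:, 0] = (-0.9641,-6.3301,0.0000)
J_ω[:, 0] = z_0
entry J[1][0] = -6.3301

-6.330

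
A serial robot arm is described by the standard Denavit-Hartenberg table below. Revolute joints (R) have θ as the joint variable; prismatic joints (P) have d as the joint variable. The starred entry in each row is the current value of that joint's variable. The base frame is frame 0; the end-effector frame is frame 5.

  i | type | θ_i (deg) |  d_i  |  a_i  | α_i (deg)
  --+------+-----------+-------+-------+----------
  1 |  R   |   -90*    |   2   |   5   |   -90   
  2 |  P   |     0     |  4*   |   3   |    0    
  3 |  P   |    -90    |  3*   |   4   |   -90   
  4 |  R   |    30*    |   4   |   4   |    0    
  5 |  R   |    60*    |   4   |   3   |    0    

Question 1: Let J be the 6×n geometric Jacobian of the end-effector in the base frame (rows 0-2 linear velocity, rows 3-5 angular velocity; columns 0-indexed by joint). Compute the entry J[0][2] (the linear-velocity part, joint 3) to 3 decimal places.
1.000

prismatic axis z_2 = (1.0000,0.0000,0.0000)
J_v[:, 2] = z_2; J_ω[:, 2] = (0,0,0)
entry J[0][2] = 1.0000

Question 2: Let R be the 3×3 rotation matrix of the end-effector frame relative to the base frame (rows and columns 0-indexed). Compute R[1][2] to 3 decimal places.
-1.000

End-effector z-axis (col 2 of R) = (0.0000,-1.0000,-0.0000)
R[1][2] = -1.0000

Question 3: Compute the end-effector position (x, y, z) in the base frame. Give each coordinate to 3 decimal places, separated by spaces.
after link 1: o_1 = (0.0000, -5.0000, 2.0000)
after link 2: o_2 = (4.0000, -8.0000, 2.0000)
after link 3: o_3 = (7.0000, -8.0000, 6.0000)
after link 4: o_4 = (5.0000, -12.0000, 9.4641)
after link 5: o_5 = (2.0000, -16.0000, 9.4641)

2.000 -16.000 9.464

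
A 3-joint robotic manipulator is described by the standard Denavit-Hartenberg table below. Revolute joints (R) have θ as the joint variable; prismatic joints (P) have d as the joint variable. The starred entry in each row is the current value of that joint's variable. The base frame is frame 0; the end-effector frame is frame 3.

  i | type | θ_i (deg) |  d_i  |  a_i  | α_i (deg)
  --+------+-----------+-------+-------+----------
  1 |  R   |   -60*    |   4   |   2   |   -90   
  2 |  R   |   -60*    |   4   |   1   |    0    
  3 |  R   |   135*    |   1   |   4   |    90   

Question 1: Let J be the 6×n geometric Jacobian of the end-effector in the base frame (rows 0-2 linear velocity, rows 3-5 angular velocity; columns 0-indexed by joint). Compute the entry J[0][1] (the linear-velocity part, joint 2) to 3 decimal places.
-1.499

axis z_1 = (0.8660,0.5000,0.0000); lever o_n−o_1 = (5.0978,1.1704,-2.9977)
cross product → J_v[:, 1] = (-1.4988,2.5961,-1.5353)
J_ω[:, 1] = z_1
entry J[0][1] = -1.4988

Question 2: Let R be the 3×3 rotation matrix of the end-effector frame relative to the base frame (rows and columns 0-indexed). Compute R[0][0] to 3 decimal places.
End-effector x-axis (col 0 of R) = (0.1294,-0.2241,-0.9659)
R[0][0] = 0.1294

0.129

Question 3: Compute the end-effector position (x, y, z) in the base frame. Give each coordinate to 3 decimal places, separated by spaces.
after link 1: o_1 = (1.0000, -1.7321, 4.0000)
after link 2: o_2 = (4.7141, -0.1651, 4.8660)
after link 3: o_3 = (6.0978, -0.5616, 1.0023)

6.098 -0.562 1.002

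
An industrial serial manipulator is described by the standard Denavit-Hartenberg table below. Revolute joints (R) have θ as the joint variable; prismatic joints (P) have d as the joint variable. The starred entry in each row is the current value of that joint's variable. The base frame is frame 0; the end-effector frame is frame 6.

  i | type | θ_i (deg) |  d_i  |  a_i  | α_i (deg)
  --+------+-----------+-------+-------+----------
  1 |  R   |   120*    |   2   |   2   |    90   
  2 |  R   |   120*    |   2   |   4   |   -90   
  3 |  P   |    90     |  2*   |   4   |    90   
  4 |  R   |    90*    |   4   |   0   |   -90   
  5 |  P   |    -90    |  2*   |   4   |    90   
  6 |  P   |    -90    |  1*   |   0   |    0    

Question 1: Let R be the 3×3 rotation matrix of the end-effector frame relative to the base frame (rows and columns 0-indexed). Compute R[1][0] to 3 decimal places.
End-effector x-axis (col 0 of R) = (-0.8660,-0.5000,0.0000)
R[1][0] = -0.5000

-0.500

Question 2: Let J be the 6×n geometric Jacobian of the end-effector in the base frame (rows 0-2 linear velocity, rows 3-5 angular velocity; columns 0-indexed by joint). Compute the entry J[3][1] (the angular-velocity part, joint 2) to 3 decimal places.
0.866

axis z_1 = (0.8660,0.5000,0.0000); lever o_n−o_1 = (3.4330,-5.9462,9.8923)
cross product → J_v[:, 1] = (4.9462,-8.5670,-6.8660)
J_ω[:, 1] = z_1
entry J[3][1] = 0.8660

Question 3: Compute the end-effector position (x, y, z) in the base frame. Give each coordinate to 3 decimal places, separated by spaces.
2.433 -4.214 11.892

after link 1: o_1 = (-1.0000, 1.7321, 2.0000)
after link 2: o_2 = (1.7321, 1.0000, 5.4641)
after link 3: o_3 = (-0.8660, -2.5000, 4.4641)
after link 4: o_4 = (0.1340, -4.2321, 7.9282)
after link 5: o_5 = (2.8660, -4.9641, 11.3923)
after link 6: o_6 = (2.4330, -4.2141, 11.8923)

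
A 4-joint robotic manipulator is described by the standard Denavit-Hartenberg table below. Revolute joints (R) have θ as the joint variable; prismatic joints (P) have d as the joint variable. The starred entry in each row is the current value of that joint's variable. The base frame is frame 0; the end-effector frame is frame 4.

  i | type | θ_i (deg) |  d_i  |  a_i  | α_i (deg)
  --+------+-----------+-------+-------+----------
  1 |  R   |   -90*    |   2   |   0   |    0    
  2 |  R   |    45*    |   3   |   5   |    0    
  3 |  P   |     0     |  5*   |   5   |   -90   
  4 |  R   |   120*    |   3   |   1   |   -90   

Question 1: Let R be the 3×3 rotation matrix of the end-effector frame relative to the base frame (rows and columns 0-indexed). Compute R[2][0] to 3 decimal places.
-0.866

End-effector x-axis (col 0 of R) = (-0.3536,0.3536,-0.8660)
R[2][0] = -0.8660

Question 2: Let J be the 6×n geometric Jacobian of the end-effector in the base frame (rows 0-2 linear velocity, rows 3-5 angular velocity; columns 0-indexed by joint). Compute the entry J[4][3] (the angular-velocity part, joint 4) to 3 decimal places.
0.707

axis z_3 = (0.7071,0.7071,0.0000); lever o_n−o_3 = (1.7678,2.4749,-0.8660)
cross product → J_v[:, 3] = (-0.6124,0.6124,0.5000)
J_ω[:, 3] = z_3
entry J[4][3] = 0.7071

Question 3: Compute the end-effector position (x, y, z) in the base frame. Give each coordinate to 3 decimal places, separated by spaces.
after link 1: o_1 = (0.0000, 0.0000, 2.0000)
after link 2: o_2 = (3.5355, -3.5355, 5.0000)
after link 3: o_3 = (7.0711, -7.0711, 10.0000)
after link 4: o_4 = (8.8388, -4.5962, 9.1340)

8.839 -4.596 9.134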